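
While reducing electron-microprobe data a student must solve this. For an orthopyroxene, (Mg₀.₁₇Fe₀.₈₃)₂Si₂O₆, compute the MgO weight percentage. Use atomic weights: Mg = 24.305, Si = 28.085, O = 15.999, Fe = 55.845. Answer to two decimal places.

Formula mass = 253.130 g/mol.
0.34 Mg → 0.3400 mol MgO per formula unit; M(MgO) = 40.304, so MgO mass = 13.703 g.
13.703/253.130 × 100 = 5.41 wt%.

5.41 wt%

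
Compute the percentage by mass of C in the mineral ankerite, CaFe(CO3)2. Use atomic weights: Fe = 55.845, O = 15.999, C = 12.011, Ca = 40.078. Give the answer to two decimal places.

M(CaFe(CO3)2) = 215.939 g/mol.
C contributes 2 × 12.011 = 24.022 g per mole.
24.022/215.939 = 0.1112 → 11.12%.

11.12 wt%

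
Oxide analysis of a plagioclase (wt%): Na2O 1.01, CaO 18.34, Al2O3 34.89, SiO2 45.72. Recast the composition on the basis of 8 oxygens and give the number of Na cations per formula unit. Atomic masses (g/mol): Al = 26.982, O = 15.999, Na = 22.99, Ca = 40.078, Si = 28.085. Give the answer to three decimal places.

1.01 wt% Na2O ÷ 61.979 g/mol = 0.01630 mol, giving 0.03260 Na and 0.01630 O.
18.34 wt% CaO ÷ 56.077 g/mol = 0.32705 mol, giving 0.32705 Ca and 0.32705 O.
34.89 wt% Al2O3 ÷ 101.961 g/mol = 0.34219 mol, giving 0.68438 Al and 1.02657 O.
45.72 wt% SiO2 ÷ 60.083 g/mol = 0.76095 mol, giving 0.76095 Si and 1.52190 O.
Oxygen sums to 2.89182; scaling by 8/2.89182 = 2.76642 puts the formula on 8 O.
Na: 0.03260 × 2.76642 = 0.090 atoms per formula unit.

0.090 Na apfu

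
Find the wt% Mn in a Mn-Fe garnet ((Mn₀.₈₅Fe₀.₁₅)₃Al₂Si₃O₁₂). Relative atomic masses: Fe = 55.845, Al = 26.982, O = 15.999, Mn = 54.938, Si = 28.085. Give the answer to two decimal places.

Molar mass of (Mn₀.₈₅Fe₀.₁₅)₃Al₂Si₃O₁₂: 2.55×54.938 + 0.45×55.845 + 2×26.982 + 3×28.085 + 12×15.999 = 495.429 g/mol.
Mass of Mn per formula unit: 2.55 × 54.938 = 140.092 g.
Weight fraction Mn = 140.092 / 495.429 = 0.2828.

28.28 wt%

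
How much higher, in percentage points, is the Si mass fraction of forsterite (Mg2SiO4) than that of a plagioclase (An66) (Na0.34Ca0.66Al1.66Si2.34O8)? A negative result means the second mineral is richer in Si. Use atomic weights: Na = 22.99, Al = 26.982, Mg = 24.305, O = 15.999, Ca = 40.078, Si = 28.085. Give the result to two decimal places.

Si in Mg2SiO4: molar mass 140.691 g/mol; 1×28.085 = 28.085 g → 19.96 wt%.
Si in Na0.34Ca0.66Al1.66Si2.34O8: molar mass 272.769 g/mol; 2.34×28.085 = 65.719 g → 24.09 wt%.
Difference = 19.96 − 24.09 = -4.13 percentage points.

-4.13 percentage points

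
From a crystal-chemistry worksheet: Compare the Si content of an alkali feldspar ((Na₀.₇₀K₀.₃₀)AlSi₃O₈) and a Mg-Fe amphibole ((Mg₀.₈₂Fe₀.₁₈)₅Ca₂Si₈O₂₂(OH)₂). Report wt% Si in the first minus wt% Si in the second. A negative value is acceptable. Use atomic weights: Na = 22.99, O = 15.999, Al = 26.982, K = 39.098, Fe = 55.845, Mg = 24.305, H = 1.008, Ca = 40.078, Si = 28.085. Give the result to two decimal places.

M((Na₀.₇₀K₀.₃₀)AlSi₃O₈) = 267.051 g/mol, so wt% Si = 84.255/267.051 × 100 = 31.55%.
M((Mg₀.₈₂Fe₀.₁₈)₅Ca₂Si₈O₂₂(OH)₂) = 840.739 g/mol, so wt% Si = 224.680/840.739 × 100 = 26.72%.
31.55 − 26.72 = 4.83 pp.

4.83 percentage points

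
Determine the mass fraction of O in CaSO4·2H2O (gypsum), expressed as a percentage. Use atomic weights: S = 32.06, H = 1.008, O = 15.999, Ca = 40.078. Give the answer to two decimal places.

Formula mass = 1·40.078 + 1·32.06 + 6·15.999 + 4·1.008 = 172.164 g/mol, of which 95.994 g is O.
So O makes up 95.994/172.164 = 0.5576 of the mass, i.e. 55.76%.

55.76 wt%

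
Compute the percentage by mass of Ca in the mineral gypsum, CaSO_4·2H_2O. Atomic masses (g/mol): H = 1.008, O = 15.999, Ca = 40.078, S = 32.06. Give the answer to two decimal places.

Formula mass = 1*40.078 + 1*32.06 + 6*15.999 + 4*1.008 = 172.164 g/mol, of which 40.078 g is Ca.
So Ca makes up 40.078/172.164 = 0.2328 of the mass, i.e. 23.28%.

23.28 weight percent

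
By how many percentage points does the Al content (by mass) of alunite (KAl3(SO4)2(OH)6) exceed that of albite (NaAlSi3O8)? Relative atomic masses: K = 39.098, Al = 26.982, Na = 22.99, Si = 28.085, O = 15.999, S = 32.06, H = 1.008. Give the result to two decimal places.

9.25 percentage points

Al in KAl3(SO4)2(OH)6: molar mass 414.198 g/mol; 3×26.982 = 80.946 g → 19.54 wt%.
Al in NaAlSi3O8: molar mass 262.219 g/mol; 1×26.982 = 26.982 g → 10.29 wt%.
Difference = 19.54 − 10.29 = 9.25 percentage points.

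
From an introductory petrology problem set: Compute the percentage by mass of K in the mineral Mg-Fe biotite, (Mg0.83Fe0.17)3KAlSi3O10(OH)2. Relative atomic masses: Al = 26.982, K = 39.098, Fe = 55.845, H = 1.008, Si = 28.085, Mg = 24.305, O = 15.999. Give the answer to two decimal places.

9.02 weight percent

Molar mass of (Mg0.83Fe0.17)3KAlSi3O10(OH)2: 2.49·24.305 + 0.51·55.845 + 1·39.098 + 1·26.982 + 3·28.085 + 12·15.999 + 2·1.008 = 433.339 g/mol.
Mass of K per formula unit: 1 × 39.098 = 39.098 g.
Weight fraction K = 39.098 / 433.339 = 0.0902.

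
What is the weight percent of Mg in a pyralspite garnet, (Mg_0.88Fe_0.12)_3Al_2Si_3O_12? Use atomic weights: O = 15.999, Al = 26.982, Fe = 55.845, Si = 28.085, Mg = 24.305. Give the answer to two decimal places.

Molar mass of (Mg_0.88Fe_0.12)_3Al_2Si_3O_12: 2.64·24.305 + 0.36·55.845 + 2·26.982 + 3·28.085 + 12·15.999 = 414.476 g/mol.
Mass of Mg per formula unit: 2.64 × 24.305 = 64.165 g.
Weight fraction Mg = 64.165 / 414.476 = 0.1548.

15.48 wt%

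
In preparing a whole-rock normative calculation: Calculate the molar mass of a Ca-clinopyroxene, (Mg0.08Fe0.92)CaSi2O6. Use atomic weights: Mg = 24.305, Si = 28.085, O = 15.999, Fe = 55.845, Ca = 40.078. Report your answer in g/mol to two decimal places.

Mg: 0.08 × 24.305 = 1.9444
Fe: 0.92 × 55.845 = 51.3774
Ca: 1 × 40.078 = 40.0780
Si: 2 × 28.085 = 56.1700
O: 6 × 15.999 = 95.9940
Summing the contributions gives the formula mass.

245.56 g/mol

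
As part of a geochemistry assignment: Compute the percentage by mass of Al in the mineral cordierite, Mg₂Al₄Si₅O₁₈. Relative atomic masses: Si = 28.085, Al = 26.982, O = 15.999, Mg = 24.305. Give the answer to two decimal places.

18.45 wt%

M(Mg₂Al₄Si₅O₁₈) = 584.945 g/mol.
Al contributes 4 × 26.982 = 107.928 g per mole.
107.928/584.945 = 0.1845 → 18.45%.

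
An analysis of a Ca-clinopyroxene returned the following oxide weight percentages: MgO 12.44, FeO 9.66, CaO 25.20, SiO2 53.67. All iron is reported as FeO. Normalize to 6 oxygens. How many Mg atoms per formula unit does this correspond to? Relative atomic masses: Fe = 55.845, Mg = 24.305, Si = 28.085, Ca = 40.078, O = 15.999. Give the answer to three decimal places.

0.691 Mg apfu

12.44 wt% MgO ÷ 40.304 g/mol = 0.30865 mol, giving 0.30865 Mg and 0.30865 O.
9.66 wt% FeO ÷ 71.844 g/mol = 0.13446 mol, giving 0.13446 Fe and 0.13446 O.
25.20 wt% CaO ÷ 56.077 g/mol = 0.44938 mol, giving 0.44938 Ca and 0.44938 O.
53.67 wt% SiO2 ÷ 60.083 g/mol = 0.89326 mol, giving 0.89326 Si and 1.78652 O.
Oxygen sums to 2.67901; scaling by 6/2.67901 = 2.23963 puts the formula on 6 O.
Mg: 0.30865 × 2.23963 = 0.691 atoms per formula unit.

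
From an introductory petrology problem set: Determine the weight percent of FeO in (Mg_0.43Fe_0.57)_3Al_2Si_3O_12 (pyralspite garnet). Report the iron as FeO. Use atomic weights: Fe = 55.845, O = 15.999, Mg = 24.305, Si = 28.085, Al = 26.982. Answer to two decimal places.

26.88 wt%

Formula mass = 457.055 g/mol.
1.71 Fe → 1.7100 mol FeO per formula unit; M(FeO) = 71.844, so FeO mass = 122.853 g.
122.853/457.055 × 100 = 26.88 wt%.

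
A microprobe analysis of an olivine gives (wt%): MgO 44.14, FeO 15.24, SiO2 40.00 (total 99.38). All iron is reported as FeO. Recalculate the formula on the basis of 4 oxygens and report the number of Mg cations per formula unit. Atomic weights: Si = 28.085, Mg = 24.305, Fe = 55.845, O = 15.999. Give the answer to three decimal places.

44.14 wt% MgO ÷ 40.304 g/mol = 1.09518 mol, giving 1.09518 Mg and 1.09518 O.
15.24 wt% FeO ÷ 71.844 g/mol = 0.21213 mol, giving 0.21213 Fe and 0.21213 O.
40.00 wt% SiO2 ÷ 60.083 g/mol = 0.66575 mol, giving 0.66575 Si and 1.33150 O.
Oxygen sums to 2.63881; scaling by 4/2.63881 = 1.51583 puts the formula on 4 O.
Mg: 1.09518 × 1.51583 = 1.660 atoms per formula unit.

1.660 Mg apfu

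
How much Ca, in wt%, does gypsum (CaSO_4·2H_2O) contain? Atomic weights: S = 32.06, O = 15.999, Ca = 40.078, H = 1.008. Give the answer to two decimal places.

M(CaSO_4·2H_2O) = 172.164 g/mol.
Ca contributes 1 × 40.078 = 40.078 g per mole.
40.078/172.164 = 0.2328 → 23.28%.

23.28 wt%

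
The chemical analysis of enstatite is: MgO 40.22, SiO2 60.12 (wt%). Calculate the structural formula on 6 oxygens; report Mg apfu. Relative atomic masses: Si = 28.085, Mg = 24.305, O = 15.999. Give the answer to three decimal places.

1.996 Mg apfu

MgO (M=40.304): mol = 0.99792; Mg = 0.99792, O = 0.99792.
SiO2 (M=60.083): mol = 1.00062; Si = 1.00062, O = 2.00124.
ΣO = 2.99916; factor = 6/ΣO = 2.00056.
Mg apfu = 0.99792 × 2.00056 = 1.996.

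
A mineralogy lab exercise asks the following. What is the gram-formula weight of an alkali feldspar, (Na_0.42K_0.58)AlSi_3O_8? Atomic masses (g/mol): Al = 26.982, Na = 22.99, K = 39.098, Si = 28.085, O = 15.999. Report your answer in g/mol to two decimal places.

Na: 0.42 × 22.99 = 9.6558
K: 0.58 × 39.098 = 22.6768
Al: 1 × 26.982 = 26.9820
Si: 3 × 28.085 = 84.2550
O: 8 × 15.999 = 127.9920
Summing the contributions gives the formula mass.

271.56 g/mol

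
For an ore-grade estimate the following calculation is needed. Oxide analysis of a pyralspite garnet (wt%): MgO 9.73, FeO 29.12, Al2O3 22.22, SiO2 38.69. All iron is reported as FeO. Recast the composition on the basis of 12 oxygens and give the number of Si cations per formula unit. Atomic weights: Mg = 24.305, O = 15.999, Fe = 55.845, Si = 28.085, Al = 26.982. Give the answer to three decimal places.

MgO (M=40.304): mol = 0.24142; Mg = 0.24142, O = 0.24142.
FeO (M=71.844): mol = 0.40532; Fe = 0.40532, O = 0.40532.
Al2O3 (M=101.961): mol = 0.21793; Al = 0.43586, O = 0.65379.
SiO2 (M=60.083): mol = 0.64394; Si = 0.64394, O = 1.28788.
ΣO = 2.58841; factor = 12/ΣO = 4.63605.
Si apfu = 0.64394 × 4.63605 = 2.985.

2.985 Si apfu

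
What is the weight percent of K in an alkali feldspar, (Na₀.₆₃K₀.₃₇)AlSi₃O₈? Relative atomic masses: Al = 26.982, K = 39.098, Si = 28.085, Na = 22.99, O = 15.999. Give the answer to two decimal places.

M((Na₀.₆₃K₀.₃₇)AlSi₃O₈) = 268.179 g/mol.
K contributes 0.37 × 39.098 = 14.466 g per mole.
14.466/268.179 = 0.0539 → 5.39%.

5.39 wt%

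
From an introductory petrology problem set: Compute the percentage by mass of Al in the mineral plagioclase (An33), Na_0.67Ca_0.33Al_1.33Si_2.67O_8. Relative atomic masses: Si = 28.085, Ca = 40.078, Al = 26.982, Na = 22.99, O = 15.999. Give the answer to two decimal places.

M(Na_0.67Ca_0.33Al_1.33Si_2.67O_8) = 267.494 g/mol.
Al contributes 1.33 × 26.982 = 35.886 g per mole.
35.886/267.494 = 0.1342 → 13.42%.

13.42 wt%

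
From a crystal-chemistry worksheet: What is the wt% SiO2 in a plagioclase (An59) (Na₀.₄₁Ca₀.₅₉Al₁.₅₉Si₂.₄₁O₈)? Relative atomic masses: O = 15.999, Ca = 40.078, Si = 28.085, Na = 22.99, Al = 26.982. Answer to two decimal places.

Molar mass of Na₀.₄₁Ca₀.₅₉Al₁.₅₉Si₂.₄₁O₈ = 0.41*22.99 + 0.59*40.078 + 1.59*26.982 + 2.41*28.085 + 8*15.999 = 271.650 g/mol.
Each formula unit contains 2.41 Si, equivalent to 2.41/1 = 2.4100 mol SiO2.
M(SiO2) = 1×28.085 + 2×15.999 = 60.083 g/mol.
Mass of SiO2 per formula unit = 2.4100 × 60.083 = 144.800 g.
SiO2 wt% = 144.800 / 271.650 × 100 = 53.30%.

53.30 wt%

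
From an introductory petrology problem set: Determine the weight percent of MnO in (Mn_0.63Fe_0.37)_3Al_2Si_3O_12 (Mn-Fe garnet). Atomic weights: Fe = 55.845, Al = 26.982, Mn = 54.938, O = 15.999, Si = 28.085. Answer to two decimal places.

M((Mn_0.63Fe_0.37)_3Al_2Si_3O_12) = 496.028 g/mol; M(MnO) = 70.937 g/mol.
Moles MnO per formula unit = 1.89 Mn ÷ 1 = 1.8900.
MnO fraction = (1.8900 × 70.937) / 496.028 = 134.071/496.028 = 0.2703.

27.03 wt%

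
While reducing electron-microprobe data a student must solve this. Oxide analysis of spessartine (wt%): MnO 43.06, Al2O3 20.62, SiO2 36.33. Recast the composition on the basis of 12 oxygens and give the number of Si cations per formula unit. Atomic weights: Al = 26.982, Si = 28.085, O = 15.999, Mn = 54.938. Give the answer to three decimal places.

MnO: 43.06/70.937 = 0.60702 mol → 0.60702 mol Mn, 0.60702 mol O.
Al2O3: 20.62/101.961 = 0.20223 mol → 0.40446 mol Al, 0.60669 mol O.
SiO2: 36.33/60.083 = 0.60466 mol → 0.60466 mol Si, 1.20932 mol O.
Total oxygen = 2.42303 mol. Normalization factor = 12/2.42303 = 4.95248.
Si per 12 O = 0.60466 × 4.95248 = 2.995.

2.995 Si apfu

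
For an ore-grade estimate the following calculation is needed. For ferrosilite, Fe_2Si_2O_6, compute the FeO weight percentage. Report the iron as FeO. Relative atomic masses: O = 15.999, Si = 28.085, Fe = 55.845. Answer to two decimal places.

54.46 wt%

Formula mass = 263.854 g/mol.
2 Fe → 2.0000 mol FeO per formula unit; M(FeO) = 71.844, so FeO mass = 143.688 g.
143.688/263.854 × 100 = 54.46 wt%.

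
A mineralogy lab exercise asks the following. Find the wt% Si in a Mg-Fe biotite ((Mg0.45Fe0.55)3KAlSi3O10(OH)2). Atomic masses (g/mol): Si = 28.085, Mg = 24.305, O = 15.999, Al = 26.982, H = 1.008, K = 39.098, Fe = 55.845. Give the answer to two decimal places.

M((Mg0.45Fe0.55)3KAlSi3O10(OH)2) = 469.295 g/mol.
Si contributes 3 × 28.085 = 84.255 g per mole.
84.255/469.295 = 0.1795 → 17.95%.

17.95 mass %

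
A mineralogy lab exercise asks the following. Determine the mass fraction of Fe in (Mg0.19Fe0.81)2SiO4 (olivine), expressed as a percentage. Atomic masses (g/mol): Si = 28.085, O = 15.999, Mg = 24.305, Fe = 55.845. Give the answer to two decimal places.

Formula mass = 0.38·24.305 + 1.62·55.845 + 1·28.085 + 4·15.999 = 191.786 g/mol, of which 90.469 g is Fe.
So Fe makes up 90.469/191.786 = 0.4717 of the mass, i.e. 47.17%.

47.17 mass %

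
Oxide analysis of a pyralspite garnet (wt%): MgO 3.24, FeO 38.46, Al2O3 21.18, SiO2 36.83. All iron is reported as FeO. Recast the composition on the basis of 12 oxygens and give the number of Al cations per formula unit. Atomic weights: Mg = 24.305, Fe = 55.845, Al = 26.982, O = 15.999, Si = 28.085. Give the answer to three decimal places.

3.24 wt% MgO ÷ 40.304 g/mol = 0.08039 mol, giving 0.08039 Mg and 0.08039 O.
38.46 wt% FeO ÷ 71.844 g/mol = 0.53533 mol, giving 0.53533 Fe and 0.53533 O.
21.18 wt% Al2O3 ÷ 101.961 g/mol = 0.20773 mol, giving 0.41546 Al and 0.62319 O.
36.83 wt% SiO2 ÷ 60.083 g/mol = 0.61299 mol, giving 0.61299 Si and 1.22598 O.
Oxygen sums to 2.46489; scaling by 12/2.46489 = 4.86837 puts the formula on 12 O.
Al: 0.41546 × 4.86837 = 2.023 atoms per formula unit.

2.023 Al apfu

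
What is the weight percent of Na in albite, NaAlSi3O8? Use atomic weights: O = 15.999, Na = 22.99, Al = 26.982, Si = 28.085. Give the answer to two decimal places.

8.77 mass %

Formula mass = 1*22.99 + 1*26.982 + 3*28.085 + 8*15.999 = 262.219 g/mol, of which 22.990 g is Na.
So Na makes up 22.990/262.219 = 0.0877 of the mass, i.e. 8.77%.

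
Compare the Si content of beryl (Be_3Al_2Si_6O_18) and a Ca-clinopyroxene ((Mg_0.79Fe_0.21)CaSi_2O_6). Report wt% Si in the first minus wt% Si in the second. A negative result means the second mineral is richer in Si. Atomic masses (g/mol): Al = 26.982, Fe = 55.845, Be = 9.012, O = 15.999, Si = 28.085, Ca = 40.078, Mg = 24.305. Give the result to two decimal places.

6.18 percentage points

M(Be_3Al_2Si_6O_18) = 537.492 g/mol, so wt% Si = 168.510/537.492 × 100 = 31.35%.
M((Mg_0.79Fe_0.21)CaSi_2O_6) = 223.170 g/mol, so wt% Si = 56.170/223.170 × 100 = 25.17%.
31.35 − 25.17 = 6.18 pp.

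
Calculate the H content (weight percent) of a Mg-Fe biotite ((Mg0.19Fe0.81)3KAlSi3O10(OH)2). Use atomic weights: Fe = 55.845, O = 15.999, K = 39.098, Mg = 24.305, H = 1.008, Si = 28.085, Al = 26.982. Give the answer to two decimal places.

Formula mass = 0.57*24.305 + 2.43*55.845 + 1*39.098 + 1*26.982 + 3*28.085 + 12*15.999 + 2*1.008 = 493.896 g/mol, of which 2.016 g is H.
So H makes up 2.016/493.896 = 0.0041 of the mass, i.e. 0.41%.

0.41 weight percent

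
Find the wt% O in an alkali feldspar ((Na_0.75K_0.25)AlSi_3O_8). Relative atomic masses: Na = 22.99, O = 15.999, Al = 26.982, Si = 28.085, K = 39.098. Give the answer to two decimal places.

48.07 mass %

Molar mass of (Na_0.75K_0.25)AlSi_3O_8: 0.75×22.99 + 0.25×39.098 + 1×26.982 + 3×28.085 + 8×15.999 = 266.246 g/mol.
Mass of O per formula unit: 8 × 15.999 = 127.992 g.
Weight fraction O = 127.992 / 266.246 = 0.4807.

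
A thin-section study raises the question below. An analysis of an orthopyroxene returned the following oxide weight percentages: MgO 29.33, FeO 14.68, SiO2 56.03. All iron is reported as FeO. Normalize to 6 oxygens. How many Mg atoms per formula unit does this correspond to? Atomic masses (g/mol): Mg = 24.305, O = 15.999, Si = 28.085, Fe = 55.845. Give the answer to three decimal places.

1.561 Mg apfu

MgO (M=40.304): mol = 0.72772; Mg = 0.72772, O = 0.72772.
FeO (M=71.844): mol = 0.20433; Fe = 0.20433, O = 0.20433.
SiO2 (M=60.083): mol = 0.93254; Si = 0.93254, O = 1.86508.
ΣO = 2.79713; factor = 6/ΣO = 2.14506.
Mg apfu = 0.72772 × 2.14506 = 1.561.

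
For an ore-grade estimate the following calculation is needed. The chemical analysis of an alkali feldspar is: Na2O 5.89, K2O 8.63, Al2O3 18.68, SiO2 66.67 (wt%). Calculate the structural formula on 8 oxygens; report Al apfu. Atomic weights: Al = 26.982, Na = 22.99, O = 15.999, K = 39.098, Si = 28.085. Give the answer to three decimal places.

0.992 Al apfu

Na2O (M=61.979): mol = 0.09503; Na = 0.19006, O = 0.09503.
K2O (M=94.195): mol = 0.09162; K = 0.18324, O = 0.09162.
Al2O3 (M=101.961): mol = 0.18321; Al = 0.36642, O = 0.54963.
SiO2 (M=60.083): mol = 1.10963; Si = 1.10963, O = 2.21926.
ΣO = 2.95554; factor = 8/ΣO = 2.70678.
Al apfu = 0.36642 × 2.70678 = 0.992.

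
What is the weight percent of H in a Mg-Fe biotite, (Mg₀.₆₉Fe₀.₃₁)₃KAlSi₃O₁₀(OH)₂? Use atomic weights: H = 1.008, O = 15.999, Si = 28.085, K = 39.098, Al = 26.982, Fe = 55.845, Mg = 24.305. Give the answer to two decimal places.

0.45 wt%

Formula mass = 2.07×24.305 + 0.93×55.845 + 1×39.098 + 1×26.982 + 3×28.085 + 12×15.999 + 2×1.008 = 446.586 g/mol, of which 2.016 g is H.
So H makes up 2.016/446.586 = 0.0045 of the mass, i.e. 0.45%.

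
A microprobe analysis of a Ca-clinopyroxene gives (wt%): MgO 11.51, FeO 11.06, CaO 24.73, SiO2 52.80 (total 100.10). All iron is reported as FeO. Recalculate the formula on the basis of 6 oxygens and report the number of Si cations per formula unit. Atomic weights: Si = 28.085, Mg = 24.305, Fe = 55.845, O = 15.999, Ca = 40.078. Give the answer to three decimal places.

11.51 wt% MgO ÷ 40.304 g/mol = 0.28558 mol, giving 0.28558 Mg and 0.28558 O.
11.06 wt% FeO ÷ 71.844 g/mol = 0.15394 mol, giving 0.15394 Fe and 0.15394 O.
24.73 wt% CaO ÷ 56.077 g/mol = 0.44100 mol, giving 0.44100 Ca and 0.44100 O.
52.80 wt% SiO2 ÷ 60.083 g/mol = 0.87878 mol, giving 0.87878 Si and 1.75756 O.
Oxygen sums to 2.63808; scaling by 6/2.63808 = 2.27438 puts the formula on 6 O.
Si: 0.87878 × 2.27438 = 1.999 atoms per formula unit.

1.999 Si apfu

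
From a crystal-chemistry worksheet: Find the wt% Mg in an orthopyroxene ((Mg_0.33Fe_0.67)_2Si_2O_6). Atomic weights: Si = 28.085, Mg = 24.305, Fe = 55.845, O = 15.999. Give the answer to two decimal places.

6.60 mass %

Molar mass of (Mg_0.33Fe_0.67)_2Si_2O_6: 0.66×24.305 + 1.34×55.845 + 2×28.085 + 6×15.999 = 243.038 g/mol.
Mass of Mg per formula unit: 0.66 × 24.305 = 16.041 g.
Weight fraction Mg = 16.041 / 243.038 = 0.0660.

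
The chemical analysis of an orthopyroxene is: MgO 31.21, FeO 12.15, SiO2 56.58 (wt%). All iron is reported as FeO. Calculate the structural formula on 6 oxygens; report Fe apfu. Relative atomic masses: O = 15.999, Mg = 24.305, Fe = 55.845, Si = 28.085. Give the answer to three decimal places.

0.359 Fe apfu

31.21 wt% MgO ÷ 40.304 g/mol = 0.77436 mol, giving 0.77436 Mg and 0.77436 O.
12.15 wt% FeO ÷ 71.844 g/mol = 0.16912 mol, giving 0.16912 Fe and 0.16912 O.
56.58 wt% SiO2 ÷ 60.083 g/mol = 0.94170 mol, giving 0.94170 Si and 1.88340 O.
Oxygen sums to 2.82688; scaling by 6/2.82688 = 2.12248 puts the formula on 6 O.
Fe: 0.16912 × 2.12248 = 0.359 atoms per formula unit.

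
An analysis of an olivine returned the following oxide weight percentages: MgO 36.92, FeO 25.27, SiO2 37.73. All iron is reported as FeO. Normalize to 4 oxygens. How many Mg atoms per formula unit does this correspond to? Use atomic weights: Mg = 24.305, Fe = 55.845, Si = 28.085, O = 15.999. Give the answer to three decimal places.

MgO: 36.92/40.304 = 0.91604 mol → 0.91604 mol Mg, 0.91604 mol O.
FeO: 25.27/71.844 = 0.35173 mol → 0.35173 mol Fe, 0.35173 mol O.
SiO2: 37.73/60.083 = 0.62796 mol → 0.62796 mol Si, 1.25592 mol O.
Total oxygen = 2.52369 mol. Normalization factor = 4/2.52369 = 1.58498.
Mg per 4 O = 0.91604 × 1.58498 = 1.452.

1.452 Mg apfu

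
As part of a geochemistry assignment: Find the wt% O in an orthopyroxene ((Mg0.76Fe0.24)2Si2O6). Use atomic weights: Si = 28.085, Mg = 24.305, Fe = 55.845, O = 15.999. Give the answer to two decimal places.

Molar mass of (Mg0.76Fe0.24)2Si2O6: 1.52*24.305 + 0.48*55.845 + 2*28.085 + 6*15.999 = 215.913 g/mol.
Mass of O per formula unit: 6 × 15.999 = 95.994 g.
Weight fraction O = 95.994 / 215.913 = 0.4446.

44.46 mass %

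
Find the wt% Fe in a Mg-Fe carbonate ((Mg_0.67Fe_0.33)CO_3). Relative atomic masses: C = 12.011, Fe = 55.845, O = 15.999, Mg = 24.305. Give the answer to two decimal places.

M((Mg_0.67Fe_0.33)CO_3) = 94.721 g/mol.
Fe contributes 0.33 × 55.845 = 18.429 g per mole.
18.429/94.721 = 0.1946 → 19.46%.

19.46 weight percent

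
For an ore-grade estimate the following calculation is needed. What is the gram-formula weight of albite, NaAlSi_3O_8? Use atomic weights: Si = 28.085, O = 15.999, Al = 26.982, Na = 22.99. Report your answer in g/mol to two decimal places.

Na: 1 × 22.99 = 22.9900
Al: 1 × 26.982 = 26.9820
Si: 3 × 28.085 = 84.2550
O: 8 × 15.999 = 127.9920
Summing the contributions gives the formula mass.

262.22 g/mol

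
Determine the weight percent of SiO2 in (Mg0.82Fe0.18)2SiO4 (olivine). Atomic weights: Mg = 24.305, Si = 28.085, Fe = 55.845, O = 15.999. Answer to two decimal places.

M((Mg0.82Fe0.18)2SiO4) = 152.045 g/mol; M(SiO2) = 60.083 g/mol.
Moles SiO2 per formula unit = 1 Si ÷ 1 = 1.0000.
SiO2 fraction = (1.0000 × 60.083) / 152.045 = 60.083/152.045 = 0.3952.

39.52 wt%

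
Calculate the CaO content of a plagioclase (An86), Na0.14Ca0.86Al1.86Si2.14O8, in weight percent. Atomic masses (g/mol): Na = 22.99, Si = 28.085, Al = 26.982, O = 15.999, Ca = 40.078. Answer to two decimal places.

17.48 wt%

Formula mass = 275.966 g/mol.
0.86 Ca → 0.8600 mol CaO per formula unit; M(CaO) = 56.077, so CaO mass = 48.226 g.
48.226/275.966 × 100 = 17.48 wt%.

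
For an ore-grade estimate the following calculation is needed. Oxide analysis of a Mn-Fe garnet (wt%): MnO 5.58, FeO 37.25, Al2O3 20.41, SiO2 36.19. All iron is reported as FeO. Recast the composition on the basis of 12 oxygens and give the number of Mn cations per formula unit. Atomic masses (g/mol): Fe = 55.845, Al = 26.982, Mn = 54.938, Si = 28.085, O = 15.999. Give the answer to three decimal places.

5.58 wt% MnO ÷ 70.937 g/mol = 0.07866 mol, giving 0.07866 Mn and 0.07866 O.
37.25 wt% FeO ÷ 71.844 g/mol = 0.51848 mol, giving 0.51848 Fe and 0.51848 O.
20.41 wt% Al2O3 ÷ 101.961 g/mol = 0.20017 mol, giving 0.40034 Al and 0.60051 O.
36.19 wt% SiO2 ÷ 60.083 g/mol = 0.60233 mol, giving 0.60233 Si and 1.20466 O.
Oxygen sums to 2.40231; scaling by 12/2.40231 = 4.99519 puts the formula on 12 O.
Mn: 0.07866 × 4.99519 = 0.393 atoms per formula unit.

0.393 Mn apfu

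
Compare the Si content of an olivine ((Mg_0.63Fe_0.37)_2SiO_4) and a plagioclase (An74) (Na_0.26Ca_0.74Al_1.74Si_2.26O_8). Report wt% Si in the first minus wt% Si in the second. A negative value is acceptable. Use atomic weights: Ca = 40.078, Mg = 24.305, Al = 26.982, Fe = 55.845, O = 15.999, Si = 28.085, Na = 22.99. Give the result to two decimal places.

-6.04 percentage points

Si in (Mg_0.63Fe_0.37)_2SiO_4: molar mass 164.031 g/mol; 1×28.085 = 28.085 g → 17.12 wt%.
Si in Na_0.26Ca_0.74Al_1.74Si_2.26O_8: molar mass 274.048 g/mol; 2.26×28.085 = 63.472 g → 23.16 wt%.
Difference = 17.12 − 23.16 = -6.04 percentage points.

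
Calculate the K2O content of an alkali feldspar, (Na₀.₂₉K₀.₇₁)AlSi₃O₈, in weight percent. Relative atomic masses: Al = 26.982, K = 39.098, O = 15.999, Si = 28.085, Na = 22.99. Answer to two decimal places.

12.22 wt%

Formula mass = 273.656 g/mol.
0.71 K → 0.3550 mol K2O per formula unit; M(K2O) = 94.195, so K2O mass = 33.439 g.
33.439/273.656 × 100 = 12.22 wt%.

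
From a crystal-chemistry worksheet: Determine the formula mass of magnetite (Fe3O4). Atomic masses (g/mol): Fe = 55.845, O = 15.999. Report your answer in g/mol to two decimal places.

Fe: 3 × 55.845 = 167.5350
O: 4 × 15.999 = 63.9960
Summing the contributions gives the formula mass.

231.53 g/mol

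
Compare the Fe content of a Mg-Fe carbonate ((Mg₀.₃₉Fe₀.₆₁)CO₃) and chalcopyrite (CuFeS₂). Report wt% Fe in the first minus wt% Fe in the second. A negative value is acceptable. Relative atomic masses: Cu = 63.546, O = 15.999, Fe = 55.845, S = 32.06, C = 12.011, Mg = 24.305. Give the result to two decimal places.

2.47 percentage points

M((Mg₀.₃₉Fe₀.₆₁)CO₃) = 103.552 g/mol, so wt% Fe = 34.065/103.552 × 100 = 32.90%.
M(CuFeS₂) = 183.511 g/mol, so wt% Fe = 55.845/183.511 × 100 = 30.43%.
32.90 − 30.43 = 2.47 pp.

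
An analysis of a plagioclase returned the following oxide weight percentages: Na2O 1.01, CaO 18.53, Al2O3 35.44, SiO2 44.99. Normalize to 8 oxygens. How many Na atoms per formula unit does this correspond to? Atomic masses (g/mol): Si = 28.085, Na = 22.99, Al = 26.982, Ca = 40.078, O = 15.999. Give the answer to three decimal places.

1.01 wt% Na2O ÷ 61.979 g/mol = 0.01630 mol, giving 0.03260 Na and 0.01630 O.
18.53 wt% CaO ÷ 56.077 g/mol = 0.33044 mol, giving 0.33044 Ca and 0.33044 O.
35.44 wt% Al2O3 ÷ 101.961 g/mol = 0.34758 mol, giving 0.69516 Al and 1.04274 O.
44.99 wt% SiO2 ÷ 60.083 g/mol = 0.74880 mol, giving 0.74880 Si and 1.49760 O.
Oxygen sums to 2.88708; scaling by 8/2.88708 = 2.77097 puts the formula on 8 O.
Na: 0.03260 × 2.77097 = 0.090 atoms per formula unit.

0.090 Na apfu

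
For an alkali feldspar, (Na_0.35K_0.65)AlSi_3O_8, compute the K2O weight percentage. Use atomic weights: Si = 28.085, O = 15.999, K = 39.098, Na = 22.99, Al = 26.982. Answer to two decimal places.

Formula mass = 272.689 g/mol.
0.65 K → 0.3250 mol K2O per formula unit; M(K2O) = 94.195, so K2O mass = 30.613 g.
30.613/272.689 × 100 = 11.23 wt%.

11.23 wt%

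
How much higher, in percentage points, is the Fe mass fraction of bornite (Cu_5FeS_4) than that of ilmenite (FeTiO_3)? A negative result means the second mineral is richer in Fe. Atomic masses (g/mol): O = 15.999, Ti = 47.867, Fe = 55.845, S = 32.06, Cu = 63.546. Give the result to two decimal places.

M(Cu_5FeS_4) = 501.815 g/mol, so wt% Fe = 55.845/501.815 × 100 = 11.13%.
M(FeTiO_3) = 151.709 g/mol, so wt% Fe = 55.845/151.709 × 100 = 36.81%.
11.13 − 36.81 = -25.68 pp.

-25.68 percentage points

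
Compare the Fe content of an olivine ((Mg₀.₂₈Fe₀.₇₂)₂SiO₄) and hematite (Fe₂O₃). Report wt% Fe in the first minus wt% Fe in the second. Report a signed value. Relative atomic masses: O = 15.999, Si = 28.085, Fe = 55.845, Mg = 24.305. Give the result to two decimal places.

First mineral: 80.417 g Fe in 186.109 g formula = 43.21 wt% Fe.
Second mineral: 111.690 g Fe in 159.687 g formula = 69.94 wt% Fe.
43.21% − 69.94% gives a difference of -26.73 percentage points.

-26.73 percentage points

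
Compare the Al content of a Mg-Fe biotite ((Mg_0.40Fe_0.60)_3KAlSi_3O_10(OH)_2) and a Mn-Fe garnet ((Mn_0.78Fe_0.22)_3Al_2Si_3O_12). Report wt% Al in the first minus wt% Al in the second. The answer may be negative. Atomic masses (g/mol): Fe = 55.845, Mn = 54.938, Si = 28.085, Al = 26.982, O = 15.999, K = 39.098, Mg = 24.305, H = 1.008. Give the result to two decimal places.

M((Mg_0.40Fe_0.60)_3KAlSi_3O_10(OH)_2) = 474.026 g/mol, so wt% Al = 26.982/474.026 × 100 = 5.69%.
M((Mn_0.78Fe_0.22)_3Al_2Si_3O_12) = 495.620 g/mol, so wt% Al = 53.964/495.620 × 100 = 10.89%.
5.69 − 10.89 = -5.20 pp.

-5.20 percentage points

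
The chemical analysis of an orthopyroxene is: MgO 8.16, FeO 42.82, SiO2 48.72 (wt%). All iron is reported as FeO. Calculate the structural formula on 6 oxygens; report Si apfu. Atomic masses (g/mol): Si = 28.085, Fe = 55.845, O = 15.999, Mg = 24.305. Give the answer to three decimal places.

2.010 Si apfu

MgO (M=40.304): mol = 0.20246; Mg = 0.20246, O = 0.20246.
FeO (M=71.844): mol = 0.59601; Fe = 0.59601, O = 0.59601.
SiO2 (M=60.083): mol = 0.81088; Si = 0.81088, O = 1.62176.
ΣO = 2.42023; factor = 6/ΣO = 2.47910.
Si apfu = 0.81088 × 2.47910 = 2.010.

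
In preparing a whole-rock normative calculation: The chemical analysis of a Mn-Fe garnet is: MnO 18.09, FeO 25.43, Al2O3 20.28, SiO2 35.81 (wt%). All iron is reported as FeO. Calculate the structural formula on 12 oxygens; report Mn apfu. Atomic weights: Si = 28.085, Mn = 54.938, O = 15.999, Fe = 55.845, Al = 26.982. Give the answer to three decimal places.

MnO: 18.09/70.937 = 0.25502 mol → 0.25502 mol Mn, 0.25502 mol O.
FeO: 25.43/71.844 = 0.35396 mol → 0.35396 mol Fe, 0.35396 mol O.
Al2O3: 20.28/101.961 = 0.19890 mol → 0.39780 mol Al, 0.59670 mol O.
SiO2: 35.81/60.083 = 0.59601 mol → 0.59601 mol Si, 1.19202 mol O.
Total oxygen = 2.39770 mol. Normalization factor = 12/2.39770 = 5.00480.
Mn per 12 O = 0.25502 × 5.00480 = 1.276.

1.276 Mn apfu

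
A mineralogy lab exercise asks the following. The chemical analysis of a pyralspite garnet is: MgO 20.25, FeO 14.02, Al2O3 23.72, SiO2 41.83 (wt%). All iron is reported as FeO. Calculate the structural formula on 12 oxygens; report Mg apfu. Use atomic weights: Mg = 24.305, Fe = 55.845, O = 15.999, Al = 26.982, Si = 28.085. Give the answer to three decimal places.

MgO (M=40.304): mol = 0.50243; Mg = 0.50243, O = 0.50243.
FeO (M=71.844): mol = 0.19515; Fe = 0.19515, O = 0.19515.
Al2O3 (M=101.961): mol = 0.23264; Al = 0.46528, O = 0.69792.
SiO2 (M=60.083): mol = 0.69620; Si = 0.69620, O = 1.39240.
ΣO = 2.78790; factor = 12/ΣO = 4.30432.
Mg apfu = 0.50243 × 4.30432 = 2.163.

2.163 Mg apfu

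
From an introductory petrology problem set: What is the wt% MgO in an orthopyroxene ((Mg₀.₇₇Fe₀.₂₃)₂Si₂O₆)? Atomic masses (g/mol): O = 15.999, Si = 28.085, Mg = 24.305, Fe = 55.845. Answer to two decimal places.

Formula mass = 215.282 g/mol.
1.54 Mg → 1.5400 mol MgO per formula unit; M(MgO) = 40.304, so MgO mass = 62.068 g.
62.068/215.282 × 100 = 28.83 wt%.

28.83 wt%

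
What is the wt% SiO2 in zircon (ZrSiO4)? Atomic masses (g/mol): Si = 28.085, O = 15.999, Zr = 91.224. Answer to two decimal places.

M(ZrSiO4) = 183.305 g/mol; M(SiO2) = 60.083 g/mol.
Moles SiO2 per formula unit = 1 Si ÷ 1 = 1.0000.
SiO2 fraction = (1.0000 × 60.083) / 183.305 = 60.083/183.305 = 0.3278.

32.78 wt%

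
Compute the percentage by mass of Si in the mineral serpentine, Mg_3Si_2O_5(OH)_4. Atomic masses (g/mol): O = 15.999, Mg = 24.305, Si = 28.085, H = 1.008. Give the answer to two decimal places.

M(Mg_3Si_2O_5(OH)_4) = 277.108 g/mol.
Si contributes 2 × 28.085 = 56.170 g per mole.
56.170/277.108 = 0.2027 → 20.27%.

20.27 weight percent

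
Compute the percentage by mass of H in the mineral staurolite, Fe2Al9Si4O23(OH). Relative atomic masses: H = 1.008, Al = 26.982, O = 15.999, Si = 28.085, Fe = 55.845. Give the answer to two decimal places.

Formula mass = 2*55.845 + 9*26.982 + 4*28.085 + 24*15.999 + 1*1.008 = 851.852 g/mol, of which 1.008 g is H.
So H makes up 1.008/851.852 = 0.0012 of the mass, i.e. 0.12%.

0.12 wt%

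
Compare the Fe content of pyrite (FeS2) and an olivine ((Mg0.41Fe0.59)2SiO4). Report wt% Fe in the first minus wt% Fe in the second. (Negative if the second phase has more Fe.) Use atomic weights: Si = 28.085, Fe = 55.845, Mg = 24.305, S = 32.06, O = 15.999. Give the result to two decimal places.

Fe in FeS2: molar mass 119.965 g/mol; 1×55.845 = 55.845 g → 46.55 wt%.
Fe in (Mg0.41Fe0.59)2SiO4: molar mass 177.908 g/mol; 1.18×55.845 = 65.897 g → 37.04 wt%.
Difference = 46.55 − 37.04 = 9.51 percentage points.

9.51 percentage points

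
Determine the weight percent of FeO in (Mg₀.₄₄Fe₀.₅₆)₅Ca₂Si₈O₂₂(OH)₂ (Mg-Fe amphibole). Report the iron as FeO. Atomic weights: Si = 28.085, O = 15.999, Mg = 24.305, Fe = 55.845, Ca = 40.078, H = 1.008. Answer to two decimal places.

22.33 wt%

Formula mass = 900.665 g/mol.
2.80 Fe → 2.8000 mol FeO per formula unit; M(FeO) = 71.844, so FeO mass = 201.163 g.
201.163/900.665 × 100 = 22.33 wt%.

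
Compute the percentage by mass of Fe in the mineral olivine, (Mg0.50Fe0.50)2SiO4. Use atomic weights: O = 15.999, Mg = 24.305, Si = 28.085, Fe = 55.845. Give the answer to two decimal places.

32.42 mass %

M((Mg0.50Fe0.50)2SiO4) = 172.231 g/mol.
Fe contributes 1 × 55.845 = 55.845 g per mole.
55.845/172.231 = 0.3242 → 32.42%.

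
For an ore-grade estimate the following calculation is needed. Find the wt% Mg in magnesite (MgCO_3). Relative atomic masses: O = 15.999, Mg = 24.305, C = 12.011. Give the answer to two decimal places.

28.83 weight percent

M(MgCO_3) = 84.313 g/mol.
Mg contributes 1 × 24.305 = 24.305 g per mole.
24.305/84.313 = 0.2883 → 28.83%.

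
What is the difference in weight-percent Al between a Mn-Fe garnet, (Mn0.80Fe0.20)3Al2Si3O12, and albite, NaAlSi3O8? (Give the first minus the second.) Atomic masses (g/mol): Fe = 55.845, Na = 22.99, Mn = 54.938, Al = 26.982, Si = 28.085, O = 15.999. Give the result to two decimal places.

0.60 percentage points

Al in (Mn0.80Fe0.20)3Al2Si3O12: molar mass 495.565 g/mol; 2×26.982 = 53.964 g → 10.89 wt%.
Al in NaAlSi3O8: molar mass 262.219 g/mol; 1×26.982 = 26.982 g → 10.29 wt%.
Difference = 10.89 − 10.29 = 0.60 percentage points.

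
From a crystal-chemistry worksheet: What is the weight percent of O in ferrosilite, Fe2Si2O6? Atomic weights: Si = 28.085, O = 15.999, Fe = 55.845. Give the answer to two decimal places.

36.38 wt%

M(Fe2Si2O6) = 263.854 g/mol.
O contributes 6 × 15.999 = 95.994 g per mole.
95.994/263.854 = 0.3638 → 36.38%.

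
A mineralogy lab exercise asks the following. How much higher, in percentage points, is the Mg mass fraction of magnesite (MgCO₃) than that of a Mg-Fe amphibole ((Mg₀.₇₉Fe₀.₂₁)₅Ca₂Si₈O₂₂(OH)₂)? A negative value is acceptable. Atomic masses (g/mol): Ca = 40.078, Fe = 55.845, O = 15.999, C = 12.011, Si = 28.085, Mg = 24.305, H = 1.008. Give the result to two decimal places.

17.47 percentage points

First mineral: 24.305 g Mg in 84.313 g formula = 28.83 wt% Mg.
Second mineral: 96.005 g Mg in 845.470 g formula = 11.36 wt% Mg.
28.83% − 11.36% gives a difference of 17.47 percentage points.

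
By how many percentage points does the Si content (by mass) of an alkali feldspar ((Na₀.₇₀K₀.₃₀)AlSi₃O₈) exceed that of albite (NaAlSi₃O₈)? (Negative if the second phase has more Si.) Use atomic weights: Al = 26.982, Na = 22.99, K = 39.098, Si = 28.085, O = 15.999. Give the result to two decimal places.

-0.58 percentage points

Si in (Na₀.₇₀K₀.₃₀)AlSi₃O₈: molar mass 267.051 g/mol; 3×28.085 = 84.255 g → 31.55 wt%.
Si in NaAlSi₃O₈: molar mass 262.219 g/mol; 3×28.085 = 84.255 g → 32.13 wt%.
Difference = 31.55 − 32.13 = -0.58 percentage points.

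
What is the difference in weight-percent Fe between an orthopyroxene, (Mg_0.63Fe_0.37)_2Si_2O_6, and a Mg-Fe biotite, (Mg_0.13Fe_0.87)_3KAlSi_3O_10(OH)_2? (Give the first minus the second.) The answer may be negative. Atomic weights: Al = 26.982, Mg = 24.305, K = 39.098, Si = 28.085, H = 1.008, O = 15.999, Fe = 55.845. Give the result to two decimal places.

Fe in (Mg_0.63Fe_0.37)_2Si_2O_6: molar mass 224.114 g/mol; 0.74×55.845 = 41.325 g → 18.44 wt%.
Fe in (Mg_0.13Fe_0.87)_3KAlSi_3O_10(OH)_2: molar mass 499.573 g/mol; 2.61×55.845 = 145.755 g → 29.18 wt%.
Difference = 18.44 − 29.18 = -10.74 percentage points.

-10.74 percentage points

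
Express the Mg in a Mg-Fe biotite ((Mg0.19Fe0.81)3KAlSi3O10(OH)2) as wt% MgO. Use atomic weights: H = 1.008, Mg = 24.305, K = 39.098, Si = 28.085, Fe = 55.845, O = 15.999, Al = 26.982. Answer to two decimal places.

M((Mg0.19Fe0.81)3KAlSi3O10(OH)2) = 493.896 g/mol; M(MgO) = 40.304 g/mol.
Moles MgO per formula unit = 0.57 Mg ÷ 1 = 0.5700.
MgO fraction = (0.5700 × 40.304) / 493.896 = 22.973/493.896 = 0.0465.

4.65 wt%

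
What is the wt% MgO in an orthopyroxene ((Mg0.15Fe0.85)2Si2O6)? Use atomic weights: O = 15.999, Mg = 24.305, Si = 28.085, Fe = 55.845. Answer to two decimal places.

4.75 wt%

M((Mg0.15Fe0.85)2Si2O6) = 254.392 g/mol; M(MgO) = 40.304 g/mol.
Moles MgO per formula unit = 0.30 Mg ÷ 1 = 0.3000.
MgO fraction = (0.3000 × 40.304) / 254.392 = 12.091/254.392 = 0.0475.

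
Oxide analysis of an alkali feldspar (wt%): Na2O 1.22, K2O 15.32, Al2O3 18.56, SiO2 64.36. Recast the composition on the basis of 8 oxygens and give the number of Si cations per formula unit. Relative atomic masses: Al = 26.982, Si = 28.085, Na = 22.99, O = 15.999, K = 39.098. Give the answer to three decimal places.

Na2O: 1.22/61.979 = 0.01968 mol → 0.03936 mol Na, 0.01968 mol O.
K2O: 15.32/94.195 = 0.16264 mol → 0.32528 mol K, 0.16264 mol O.
Al2O3: 18.56/101.961 = 0.18203 mol → 0.36406 mol Al, 0.54609 mol O.
SiO2: 64.36/60.083 = 1.07118 mol → 1.07118 mol Si, 2.14236 mol O.
Total oxygen = 2.87077 mol. Normalization factor = 8/2.87077 = 2.78671.
Si per 8 O = 1.07118 × 2.78671 = 2.985.

2.985 Si apfu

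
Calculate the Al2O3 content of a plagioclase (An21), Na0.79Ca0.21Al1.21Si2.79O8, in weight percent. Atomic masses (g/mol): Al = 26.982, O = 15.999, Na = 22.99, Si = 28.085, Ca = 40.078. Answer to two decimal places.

Formula mass = 265.576 g/mol.
1.21 Al → 0.6050 mol Al2O3 per formula unit; M(Al2O3) = 101.961, so Al2O3 mass = 61.686 g.
61.686/265.576 × 100 = 23.23 wt%.

23.23 wt%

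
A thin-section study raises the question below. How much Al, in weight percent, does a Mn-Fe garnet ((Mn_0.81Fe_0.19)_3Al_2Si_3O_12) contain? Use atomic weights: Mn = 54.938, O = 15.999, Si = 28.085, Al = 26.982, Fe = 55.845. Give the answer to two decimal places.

Molar mass of (Mn_0.81Fe_0.19)_3Al_2Si_3O_12: 2.43*54.938 + 0.57*55.845 + 2*26.982 + 3*28.085 + 12*15.999 = 495.538 g/mol.
Mass of Al per formula unit: 2 × 26.982 = 53.964 g.
Weight fraction Al = 53.964 / 495.538 = 0.1089.

10.89 weight percent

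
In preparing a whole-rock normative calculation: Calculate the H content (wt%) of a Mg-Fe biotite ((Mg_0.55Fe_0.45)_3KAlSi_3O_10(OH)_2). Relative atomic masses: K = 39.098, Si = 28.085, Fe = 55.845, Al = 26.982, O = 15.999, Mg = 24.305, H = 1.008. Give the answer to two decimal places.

Molar mass of (Mg_0.55Fe_0.45)_3KAlSi_3O_10(OH)_2: 1.65·24.305 + 1.35·55.845 + 1·39.098 + 1·26.982 + 3·28.085 + 12·15.999 + 2·1.008 = 459.833 g/mol.
Mass of H per formula unit: 2 × 1.008 = 2.016 g.
Weight fraction H = 2.016 / 459.833 = 0.0044.

0.44 wt%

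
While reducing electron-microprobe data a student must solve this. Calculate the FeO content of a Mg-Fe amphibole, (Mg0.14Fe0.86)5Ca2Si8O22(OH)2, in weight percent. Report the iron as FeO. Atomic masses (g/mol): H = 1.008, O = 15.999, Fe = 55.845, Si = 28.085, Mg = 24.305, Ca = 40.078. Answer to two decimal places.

32.59 wt%

M((Mg0.14Fe0.86)5Ca2Si8O22(OH)2) = 947.975 g/mol; M(FeO) = 71.844 g/mol.
Moles FeO per formula unit = 4.30 Fe ÷ 1 = 4.3000.
FeO fraction = (4.3000 × 71.844) / 947.975 = 308.929/947.975 = 0.3259.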